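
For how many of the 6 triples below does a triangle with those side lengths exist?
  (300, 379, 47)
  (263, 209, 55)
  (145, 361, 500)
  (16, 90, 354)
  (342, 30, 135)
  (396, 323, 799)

(47,300,379): 47+300 ≤ 379 → not valid
(55,209,263): 55+209 > 263 → valid
(145,361,500): 145+361 > 500 → valid
(16,90,354): 16+90 ≤ 354 → not valid
(30,135,342): 30+135 ≤ 342 → not valid
(323,396,799): 323+396 ≤ 799 → not valid
2 of the 6 triples form a triangle.

2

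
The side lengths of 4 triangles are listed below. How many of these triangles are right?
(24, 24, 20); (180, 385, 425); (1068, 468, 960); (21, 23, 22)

(24,24,20): 20²+24² = 976 > 576 = 24² → acute
(180,385,425): 180²+385² = 180625 = 425² → right
(1068,468,960): 468²+960² = 1140624 = 1068² → right
(21,23,22): 21²+22² = 925 > 529 = 23² → acute
2 of the 4 are right.

2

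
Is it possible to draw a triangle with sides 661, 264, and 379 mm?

No

The longest side is 661, but the other two sum to only 643.
643 < 661, so the triangle inequality fails.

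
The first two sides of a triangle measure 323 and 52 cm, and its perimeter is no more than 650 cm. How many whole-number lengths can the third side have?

Triangle inequality: 271 < x < 375. Perimeter ≤ 650 gives x ≤ 650 − 323 − 52 = 275.
So 271 < x ≤ 275; integers 272 through 275: 4 values.

4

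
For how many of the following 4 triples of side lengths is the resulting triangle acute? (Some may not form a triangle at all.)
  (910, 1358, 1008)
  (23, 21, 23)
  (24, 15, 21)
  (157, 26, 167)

(910,1358,1008): 910²+1008² = 1844164 = 1358² → right
(23,21,23): 21²+23² = 970 > 529 = 23² → acute
(24,15,21): 15²+21² = 666 > 576 = 24² → acute
(157,26,167): 26²+157² = 25325 < 27889 = 167² → obtuse
2 of the 4 are acute.

2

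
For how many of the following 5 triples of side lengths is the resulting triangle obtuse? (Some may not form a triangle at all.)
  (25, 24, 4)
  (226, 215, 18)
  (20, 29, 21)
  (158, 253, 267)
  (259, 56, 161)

(25,24,4): 4²+24² = 592 < 625 = 25² → obtuse
(226,215,18): 18²+215² = 46549 < 51076 = 226² → obtuse
(20,29,21): 20²+21² = 841 = 29² → right
(158,253,267): 158²+253² = 88973 > 71289 = 267² → acute
(259,56,161): 56+161 ≤ 259, not a triangle
2 of the 5 are obtuse.

2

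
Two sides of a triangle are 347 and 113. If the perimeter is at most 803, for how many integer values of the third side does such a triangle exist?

Triangle inequality: 234 < x < 460. Perimeter ≤ 803 gives x ≤ 803 − 347 − 113 = 343.
So 234 < x ≤ 343; integers 235 through 343: 109 values.

109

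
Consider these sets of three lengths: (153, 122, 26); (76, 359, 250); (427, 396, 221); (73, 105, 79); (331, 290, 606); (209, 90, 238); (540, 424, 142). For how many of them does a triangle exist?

5

(26,122,153): 26+122 ≤ 153 → not valid
(76,250,359): 76+250 ≤ 359 → not valid
(221,396,427): 221+396 > 427 → valid
(73,79,105): 73+79 > 105 → valid
(290,331,606): 290+331 > 606 → valid
(90,209,238): 90+209 > 238 → valid
(142,424,540): 142+424 > 540 → valid
5 of the 7 triples form a triangle.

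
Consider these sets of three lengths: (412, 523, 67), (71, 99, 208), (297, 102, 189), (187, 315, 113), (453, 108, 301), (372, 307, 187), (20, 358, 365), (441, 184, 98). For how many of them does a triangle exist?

(67,412,523): 67+412 ≤ 523 → not valid
(71,99,208): 71+99 ≤ 208 → not valid
(102,189,297): 102+189 ≤ 297 → not valid
(113,187,315): 113+187 ≤ 315 → not valid
(108,301,453): 108+301 ≤ 453 → not valid
(187,307,372): 187+307 > 372 → valid
(20,358,365): 20+358 > 365 → valid
(98,184,441): 98+184 ≤ 441 → not valid
2 of the 8 triples form a triangle.

2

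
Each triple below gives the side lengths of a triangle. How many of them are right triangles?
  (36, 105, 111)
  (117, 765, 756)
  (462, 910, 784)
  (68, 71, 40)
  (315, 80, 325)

(36,105,111): 36²+105² = 12321 = 111² → right
(117,765,756): 117²+756² = 585225 = 765² → right
(462,910,784): 462²+784² = 828100 = 910² → right
(68,71,40): 40²+68² = 6224 > 5041 = 71² → acute
(315,80,325): 80²+315² = 105625 = 325² → right
4 of the 5 are right.

4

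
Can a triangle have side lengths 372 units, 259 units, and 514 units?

The longest side is 514, and the other two sum to 631.
Since 631 > 514, the triangle inequality holds.

Yes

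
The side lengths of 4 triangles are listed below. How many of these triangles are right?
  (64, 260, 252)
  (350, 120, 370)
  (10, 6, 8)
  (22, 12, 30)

3

(64,260,252): 64²+252² = 67600 = 260² → right
(350,120,370): 120²+350² = 136900 = 370² → right
(10,6,8): 6²+8² = 100 = 10² → right
(22,12,30): 12²+22² = 628 < 900 = 30² → obtuse
3 of the 4 are right.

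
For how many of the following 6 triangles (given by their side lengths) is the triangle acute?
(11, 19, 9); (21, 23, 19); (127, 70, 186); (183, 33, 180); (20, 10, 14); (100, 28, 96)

1

(11,19,9): 9²+11² = 202 < 361 = 19² → obtuse
(21,23,19): 19²+21² = 802 > 529 = 23² → acute
(127,70,186): 70²+127² = 21029 < 34596 = 186² → obtuse
(183,33,180): 33²+180² = 33489 = 183² → right
(20,10,14): 10²+14² = 296 < 400 = 20² → obtuse
(100,28,96): 28²+96² = 10000 = 100² → right
1 of the 6 is acute.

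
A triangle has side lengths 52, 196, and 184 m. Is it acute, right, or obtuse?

obtuse

Compare the square of the longest side to the sum of squares of the other two: 52² + 184² = 36560 < 38416 = 196².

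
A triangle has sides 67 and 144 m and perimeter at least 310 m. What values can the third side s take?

99 ≤ s < 211 m

Triangle inequality alone gives 77 < s < 211.
The perimeter condition gives s ≥ 310 − 67 − 144 = 99.
Intersecting the two: 99 ≤ s < 211.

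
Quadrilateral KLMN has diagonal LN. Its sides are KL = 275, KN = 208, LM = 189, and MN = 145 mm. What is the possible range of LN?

67 < LN < 334

From triangle KLN: |275 − 208| < LN < 275 + 208, i.e. 67 < LN < 483.
From triangle MLN: 44 < LN < 334.
Both must hold, so LN lies in the intersection.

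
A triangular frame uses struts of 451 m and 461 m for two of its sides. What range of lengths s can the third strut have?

10 < s < 912 (m)

By the triangle inequality, s must be less than 451 + 461 = 912 and greater than |451 − 461| = 10.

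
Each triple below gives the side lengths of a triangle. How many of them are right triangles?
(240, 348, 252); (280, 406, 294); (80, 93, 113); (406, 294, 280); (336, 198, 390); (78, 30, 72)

5

(240,348,252): 240²+252² = 121104 = 348² → right
(280,406,294): 280²+294² = 164836 = 406² → right
(80,93,113): 80²+93² = 15049 > 12769 = 113² → acute
(406,294,280): 280²+294² = 164836 = 406² → right
(336,198,390): 198²+336² = 152100 = 390² → right
(78,30,72): 30²+72² = 6084 = 78² → right
5 of the 6 are right.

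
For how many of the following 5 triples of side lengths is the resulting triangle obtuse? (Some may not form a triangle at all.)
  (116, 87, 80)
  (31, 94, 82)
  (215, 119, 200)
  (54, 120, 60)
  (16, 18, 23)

1

(116,87,80): 80²+87² = 13969 > 13456 = 116² → acute
(31,94,82): 31²+82² = 7685 < 8836 = 94² → obtuse
(215,119,200): 119²+200² = 54161 > 46225 = 215² → acute
(54,120,60): 54+60 ≤ 120, not a triangle
(16,18,23): 16²+18² = 580 > 529 = 23² → acute
1 of the 5 is obtuse.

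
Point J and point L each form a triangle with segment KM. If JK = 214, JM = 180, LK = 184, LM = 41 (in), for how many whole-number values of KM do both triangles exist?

81

From triangle JKM: 34 < KM < 394.
From triangle LKM: 143 < KM < 225.
Intersection: 143 < KM < 225, so integers 144 through 224: 81 values.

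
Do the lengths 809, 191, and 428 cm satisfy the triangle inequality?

No

The longest side is 809, but the other two sum to only 619.
619 < 809, so the triangle inequality fails.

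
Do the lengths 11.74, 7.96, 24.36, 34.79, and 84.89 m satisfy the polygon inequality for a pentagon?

For a pentagon, each side must be shorter than the sum of the others.
Here the longest side is 84.89, but the remaining 4 sides sum to only 78.85.

No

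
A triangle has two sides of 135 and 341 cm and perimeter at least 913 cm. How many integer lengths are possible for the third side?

39

Triangle inequality: 206 < x < 476. Perimeter ≥ 913 gives x ≥ 913 − 135 − 341 = 437.
So 437 ≤ x < 476; integers 437 through 475: 39 values.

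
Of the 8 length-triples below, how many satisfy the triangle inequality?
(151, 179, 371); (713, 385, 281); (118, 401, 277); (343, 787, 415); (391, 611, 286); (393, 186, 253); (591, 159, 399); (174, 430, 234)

(151,179,371): 151+179 ≤ 371 → not valid
(281,385,713): 281+385 ≤ 713 → not valid
(118,277,401): 118+277 ≤ 401 → not valid
(343,415,787): 343+415 ≤ 787 → not valid
(286,391,611): 286+391 > 611 → valid
(186,253,393): 186+253 > 393 → valid
(159,399,591): 159+399 ≤ 591 → not valid
(174,234,430): 174+234 ≤ 430 → not valid
2 of the 8 triples form a triangle.

2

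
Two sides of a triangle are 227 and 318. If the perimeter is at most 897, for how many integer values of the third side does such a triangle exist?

261

Triangle inequality: 91 < x < 545. Perimeter ≤ 897 gives x ≤ 897 − 227 − 318 = 352.
So 91 < x ≤ 352; integers 92 through 352: 261 values.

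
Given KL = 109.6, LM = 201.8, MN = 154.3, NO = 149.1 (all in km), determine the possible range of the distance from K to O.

The maximum is all hops collinear in one direction: 109.6 + 201.8 + 154.3 + 149.1 = 614.8.
The longest hop is 201.8; the others sum to 413.0. Since 201.8 ≤ 413.0, the path can fold back on itself completely, so the minimum distance is 0.

0 ≤ KO ≤ 614.8 km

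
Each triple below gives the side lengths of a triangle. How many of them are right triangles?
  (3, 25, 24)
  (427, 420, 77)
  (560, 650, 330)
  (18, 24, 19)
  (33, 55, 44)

(3,25,24): 3²+24² = 585 < 625 = 25² → obtuse
(427,420,77): 77²+420² = 182329 = 427² → right
(560,650,330): 330²+560² = 422500 = 650² → right
(18,24,19): 18²+19² = 685 > 576 = 24² → acute
(33,55,44): 33²+44² = 3025 = 55² → right
3 of the 5 are right.

3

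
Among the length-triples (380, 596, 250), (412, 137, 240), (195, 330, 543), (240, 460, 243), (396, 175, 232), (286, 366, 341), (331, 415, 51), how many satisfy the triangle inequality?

(250,380,596): 250+380 > 596 → valid
(137,240,412): 137+240 ≤ 412 → not valid
(195,330,543): 195+330 ≤ 543 → not valid
(240,243,460): 240+243 > 460 → valid
(175,232,396): 175+232 > 396 → valid
(286,341,366): 286+341 > 366 → valid
(51,331,415): 51+331 ≤ 415 → not valid
4 of the 7 triples form a triangle.

4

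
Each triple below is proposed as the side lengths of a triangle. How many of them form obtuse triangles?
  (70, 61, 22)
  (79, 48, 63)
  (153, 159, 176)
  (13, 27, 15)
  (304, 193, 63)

2

(70,61,22): 22²+61² = 4205 < 4900 = 70² → obtuse
(79,48,63): 48²+63² = 6273 > 6241 = 79² → acute
(153,159,176): 153²+159² = 48690 > 30976 = 176² → acute
(13,27,15): 13²+15² = 394 < 729 = 27² → obtuse
(304,193,63): 63+193 ≤ 304, not a triangle
2 of the 5 are obtuse.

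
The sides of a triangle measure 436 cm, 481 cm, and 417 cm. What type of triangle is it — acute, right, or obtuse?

Compare the square of the longest side to the sum of squares of the other two: 417² + 436² = 363985 > 231361 = 481².

acute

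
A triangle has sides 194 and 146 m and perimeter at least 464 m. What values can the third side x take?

124 ≤ x < 340

Triangle inequality alone gives 48 < x < 340.
The perimeter condition gives x ≥ 464 − 194 − 146 = 124.
Intersecting the two: 124 ≤ x < 340.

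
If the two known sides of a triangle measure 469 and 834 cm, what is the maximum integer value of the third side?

1302

The third side must be strictly less than 469 + 834 = 1303.
The largest integer below 1303 is 1302.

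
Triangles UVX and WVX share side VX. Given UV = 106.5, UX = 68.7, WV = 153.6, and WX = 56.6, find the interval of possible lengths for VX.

From triangle UVX: |106.5 − 68.7| < VX < 106.5 + 68.7, i.e. 37.8 < VX < 175.2.
From triangle WVX: 97.0 < VX < 210.2.
Both must hold, so VX lies in the intersection.

97.0 < VX < 175.2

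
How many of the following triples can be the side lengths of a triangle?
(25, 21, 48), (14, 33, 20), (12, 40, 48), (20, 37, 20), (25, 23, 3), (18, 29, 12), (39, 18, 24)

6

(21,25,48): 21+25 ≤ 48 → not valid
(14,20,33): 14+20 > 33 → valid
(12,40,48): 12+40 > 48 → valid
(20,20,37): 20+20 > 37 → valid
(3,23,25): 3+23 > 25 → valid
(12,18,29): 12+18 > 29 → valid
(18,24,39): 18+24 > 39 → valid
6 of the 7 triples form a triangle.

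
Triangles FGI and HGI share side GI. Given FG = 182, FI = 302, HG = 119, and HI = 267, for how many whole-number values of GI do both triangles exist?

From triangle FGI: 120 < GI < 484.
From triangle HGI: 148 < GI < 386.
Intersection: 148 < GI < 386, so integers 149 through 385: 237 values.

237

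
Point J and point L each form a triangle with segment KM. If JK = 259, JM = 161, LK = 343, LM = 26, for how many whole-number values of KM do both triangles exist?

51

From triangle JKM: 98 < KM < 420.
From triangle LKM: 317 < KM < 369.
Intersection: 317 < KM < 369, so integers 318 through 368: 51 values.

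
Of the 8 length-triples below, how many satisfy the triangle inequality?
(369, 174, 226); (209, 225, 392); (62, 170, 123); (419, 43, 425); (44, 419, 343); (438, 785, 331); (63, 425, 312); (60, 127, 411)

(174,226,369): 174+226 > 369 → valid
(209,225,392): 209+225 > 392 → valid
(62,123,170): 62+123 > 170 → valid
(43,419,425): 43+419 > 425 → valid
(44,343,419): 44+343 ≤ 419 → not valid
(331,438,785): 331+438 ≤ 785 → not valid
(63,312,425): 63+312 ≤ 425 → not valid
(60,127,411): 60+127 ≤ 411 → not valid
4 of the 8 triples form a triangle.

4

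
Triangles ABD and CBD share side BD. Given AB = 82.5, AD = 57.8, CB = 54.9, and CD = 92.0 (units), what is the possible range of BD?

37.1 < BD < 140.3

From triangle ABD: |82.5 − 57.8| < BD < 82.5 + 57.8, i.e. 24.7 < BD < 140.3.
From triangle CBD: 37.1 < BD < 146.9.
Both must hold, so BD lies in the intersection.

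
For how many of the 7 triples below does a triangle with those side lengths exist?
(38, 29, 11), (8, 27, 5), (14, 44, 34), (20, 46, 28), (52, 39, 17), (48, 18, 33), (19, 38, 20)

(11,29,38): 11+29 > 38 → valid
(5,8,27): 5+8 ≤ 27 → not valid
(14,34,44): 14+34 > 44 → valid
(20,28,46): 20+28 > 46 → valid
(17,39,52): 17+39 > 52 → valid
(18,33,48): 18+33 > 48 → valid
(19,20,38): 19+20 > 38 → valid
6 of the 7 triples form a triangle.

6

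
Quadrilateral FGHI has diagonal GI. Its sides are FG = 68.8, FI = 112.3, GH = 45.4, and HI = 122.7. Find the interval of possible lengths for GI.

From triangle FGI: |68.8 − 112.3| < GI < 68.8 + 112.3, i.e. 43.5 < GI < 181.1.
From triangle HGI: 77.3 < GI < 168.1.
Both must hold, so GI lies in the intersection.

77.3 < GI < 168.1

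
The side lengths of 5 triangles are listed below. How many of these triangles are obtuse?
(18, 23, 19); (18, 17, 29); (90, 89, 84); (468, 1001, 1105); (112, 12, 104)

(18,23,19): 18²+19² = 685 > 529 = 23² → acute
(18,17,29): 17²+18² = 613 < 841 = 29² → obtuse
(90,89,84): 84²+89² = 14977 > 8100 = 90² → acute
(468,1001,1105): 468²+1001² = 1221025 = 1105² → right
(112,12,104): 12²+104² = 10960 < 12544 = 112² → obtuse
2 of the 5 are obtuse.

2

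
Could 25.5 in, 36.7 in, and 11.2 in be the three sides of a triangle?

No

The two shorter sides sum to 36.7, exactly equal to the longest side 36.7.
That gives only a degenerate (flat) triangle — the inequality must be strict.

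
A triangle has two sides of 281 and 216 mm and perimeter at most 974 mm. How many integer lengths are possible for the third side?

Triangle inequality: 65 < x < 497. Perimeter ≤ 974 gives x ≤ 974 − 281 − 216 = 477.
So 65 < x ≤ 477; integers 66 through 477: 412 values.

412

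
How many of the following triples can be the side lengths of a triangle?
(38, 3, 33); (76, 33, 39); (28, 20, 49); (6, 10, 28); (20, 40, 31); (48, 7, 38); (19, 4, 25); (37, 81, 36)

1

(3,33,38): 3+33 ≤ 38 → not valid
(33,39,76): 33+39 ≤ 76 → not valid
(20,28,49): 20+28 ≤ 49 → not valid
(6,10,28): 6+10 ≤ 28 → not valid
(20,31,40): 20+31 > 40 → valid
(7,38,48): 7+38 ≤ 48 → not valid
(4,19,25): 4+19 ≤ 25 → not valid
(36,37,81): 36+37 ≤ 81 → not valid
1 of the 8 triples forms a triangle.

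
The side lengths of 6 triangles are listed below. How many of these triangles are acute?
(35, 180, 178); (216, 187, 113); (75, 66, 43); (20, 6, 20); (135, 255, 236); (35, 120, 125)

(35,180,178): 35²+178² = 32909 > 32400 = 180² → acute
(216,187,113): 113²+187² = 47738 > 46656 = 216² → acute
(75,66,43): 43²+66² = 6205 > 5625 = 75² → acute
(20,6,20): 6²+20² = 436 > 400 = 20² → acute
(135,255,236): 135²+236² = 73921 > 65025 = 255² → acute
(35,120,125): 35²+120² = 15625 = 125² → right
5 of the 6 are acute.

5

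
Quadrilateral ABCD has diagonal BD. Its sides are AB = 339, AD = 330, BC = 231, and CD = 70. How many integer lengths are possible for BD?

139

From triangle ABD: 9 < BD < 669.
From triangle CBD: 161 < BD < 301.
Intersection: 161 < BD < 301, so integers 162 through 300: 139 values.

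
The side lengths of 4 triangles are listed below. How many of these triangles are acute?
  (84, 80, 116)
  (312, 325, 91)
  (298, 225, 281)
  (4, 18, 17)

1

(84,80,116): 80²+84² = 13456 = 116² → right
(312,325,91): 91²+312² = 105625 = 325² → right
(298,225,281): 225²+281² = 129586 > 88804 = 298² → acute
(4,18,17): 4²+17² = 305 < 324 = 18² → obtuse
1 of the 4 is acute.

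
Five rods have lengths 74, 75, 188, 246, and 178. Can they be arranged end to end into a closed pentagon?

Yes

A pentagon exists iff every side is shorter than the sum of the others — equivalently, the longest side is less than the sum of the rest.
Longest side 246 < 515 (sum of the remaining 4), so yes.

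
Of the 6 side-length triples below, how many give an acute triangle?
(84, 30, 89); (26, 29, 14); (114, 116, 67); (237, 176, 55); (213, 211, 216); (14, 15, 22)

(84,30,89): 30²+84² = 7956 > 7921 = 89² → acute
(26,29,14): 14²+26² = 872 > 841 = 29² → acute
(114,116,67): 67²+114² = 17485 > 13456 = 116² → acute
(237,176,55): 55+176 ≤ 237, not a triangle
(213,211,216): 211²+213² = 89890 > 46656 = 216² → acute
(14,15,22): 14²+15² = 421 < 484 = 22² → obtuse
4 of the 6 are acute.

4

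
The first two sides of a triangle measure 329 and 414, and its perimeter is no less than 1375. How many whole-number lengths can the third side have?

111

Triangle inequality: 85 < x < 743. Perimeter ≥ 1375 gives x ≥ 1375 − 329 − 414 = 632.
So 632 ≤ x < 743; integers 632 through 742: 111 values.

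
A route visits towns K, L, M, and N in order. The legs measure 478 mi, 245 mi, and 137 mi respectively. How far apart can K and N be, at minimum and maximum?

The maximum is all hops collinear in one direction: 478 + 245 + 137 = 860.
The longest hop is 478; the others sum to 382. Folding the others back against it leaves at least 478 − 382 = 96.

96 ≤ KN ≤ 860 mi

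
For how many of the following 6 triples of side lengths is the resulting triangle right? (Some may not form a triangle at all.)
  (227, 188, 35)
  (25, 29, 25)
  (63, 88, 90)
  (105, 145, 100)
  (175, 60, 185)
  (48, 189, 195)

3

(227,188,35): 35+188 ≤ 227, not a triangle
(25,29,25): 25²+25² = 1250 > 841 = 29² → acute
(63,88,90): 63²+88² = 11713 > 8100 = 90² → acute
(105,145,100): 100²+105² = 21025 = 145² → right
(175,60,185): 60²+175² = 34225 = 185² → right
(48,189,195): 48²+189² = 38025 = 195² → right
3 of the 6 are right.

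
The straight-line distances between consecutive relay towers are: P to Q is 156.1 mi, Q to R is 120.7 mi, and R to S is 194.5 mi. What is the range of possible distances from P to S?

0 ≤ PS ≤ 471.3 mi

The maximum is all hops collinear in one direction: 156.1 + 120.7 + 194.5 = 471.3.
The longest hop is 194.5; the others sum to 276.8. Since 194.5 ≤ 276.8, the path can fold back on itself completely, so the minimum distance is 0.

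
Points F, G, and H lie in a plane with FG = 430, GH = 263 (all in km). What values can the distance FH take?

167 ≤ FH ≤ 693 km

By the triangle inequality, |430 − 263| ≤ FH ≤ 430 + 263.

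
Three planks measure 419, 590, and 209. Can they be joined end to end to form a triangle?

The longest side is 590, and the other two sum to 628.
Since 628 > 590, the triangle inequality holds.

Yes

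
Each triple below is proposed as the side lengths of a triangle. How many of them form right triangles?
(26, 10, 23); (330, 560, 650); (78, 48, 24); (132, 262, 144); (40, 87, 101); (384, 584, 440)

(26,10,23): 10²+23² = 629 < 676 = 26² → obtuse
(330,560,650): 330²+560² = 422500 = 650² → right
(78,48,24): 24+48 ≤ 78, not a triangle
(132,262,144): 132²+144² = 38160 < 68644 = 262² → obtuse
(40,87,101): 40²+87² = 9169 < 10201 = 101² → obtuse
(384,584,440): 384²+440² = 341056 = 584² → right
2 of the 6 are right.

2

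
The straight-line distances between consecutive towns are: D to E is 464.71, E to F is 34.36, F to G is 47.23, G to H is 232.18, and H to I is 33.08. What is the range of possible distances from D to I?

117.86 ≤ DI ≤ 811.56

The maximum is all hops collinear in one direction: 464.71 + 34.36 + 47.23 + 232.18 + 33.08 = 811.56.
The longest hop is 464.71; the others sum to 346.85. Folding the others back against it leaves at least 464.71 − 346.85 = 117.86.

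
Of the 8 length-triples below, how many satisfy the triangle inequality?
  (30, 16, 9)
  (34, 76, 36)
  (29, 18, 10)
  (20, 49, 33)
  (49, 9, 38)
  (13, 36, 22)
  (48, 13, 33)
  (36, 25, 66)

1

(9,16,30): 9+16 ≤ 30 → not valid
(34,36,76): 34+36 ≤ 76 → not valid
(10,18,29): 10+18 ≤ 29 → not valid
(20,33,49): 20+33 > 49 → valid
(9,38,49): 9+38 ≤ 49 → not valid
(13,22,36): 13+22 ≤ 36 → not valid
(13,33,48): 13+33 ≤ 48 → not valid
(25,36,66): 25+36 ≤ 66 → not valid
1 of the 8 triples forms a triangle.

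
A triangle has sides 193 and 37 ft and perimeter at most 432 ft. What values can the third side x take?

156 < x ≤ 202

Triangle inequality alone gives 156 < x < 230.
The perimeter condition gives x ≤ 432 − 193 − 37 = 202.
Intersecting the two: 156 < x ≤ 202.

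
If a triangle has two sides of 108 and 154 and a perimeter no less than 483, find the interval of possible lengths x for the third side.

Triangle inequality alone gives 46 < x < 262.
The perimeter condition gives x ≥ 483 − 108 − 154 = 221.
Intersecting the two: 221 ≤ x < 262.

221 ≤ x < 262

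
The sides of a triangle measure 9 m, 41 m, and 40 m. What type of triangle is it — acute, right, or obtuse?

right

Compare the square of the longest side to the sum of squares of the other two: 9² + 40² = 1681 = 41².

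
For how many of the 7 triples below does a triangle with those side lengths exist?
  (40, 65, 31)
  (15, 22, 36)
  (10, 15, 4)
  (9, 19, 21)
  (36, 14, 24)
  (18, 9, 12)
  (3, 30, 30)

(31,40,65): 31+40 > 65 → valid
(15,22,36): 15+22 > 36 → valid
(4,10,15): 4+10 ≤ 15 → not valid
(9,19,21): 9+19 > 21 → valid
(14,24,36): 14+24 > 36 → valid
(9,12,18): 9+12 > 18 → valid
(3,30,30): 3+30 > 30 → valid
6 of the 7 triples form a triangle.

6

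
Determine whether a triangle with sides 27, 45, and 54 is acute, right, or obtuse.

obtuse

Compare the square of the longest side to the sum of squares of the other two: 27² + 45² = 2754 < 2916 = 54².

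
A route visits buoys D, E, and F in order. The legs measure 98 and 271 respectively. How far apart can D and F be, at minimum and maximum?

By the triangle inequality, |98 − 271| ≤ DF ≤ 98 + 271.

173 ≤ DF ≤ 369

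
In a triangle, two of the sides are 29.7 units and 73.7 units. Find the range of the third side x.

44.0 < x < 103.4

By the triangle inequality, x must be less than 29.7 + 73.7 = 103.4 and greater than |29.7 − 73.7| = 44.0.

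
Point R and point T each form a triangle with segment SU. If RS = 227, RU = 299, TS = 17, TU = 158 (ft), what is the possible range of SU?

141 < SU < 175

From triangle RSU: |227 − 299| < SU < 227 + 299, i.e. 72 < SU < 526.
From triangle TSU: 141 < SU < 175.
Both must hold, so SU lies in the intersection.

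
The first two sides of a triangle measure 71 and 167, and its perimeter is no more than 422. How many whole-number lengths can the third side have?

88

Triangle inequality: 96 < x < 238. Perimeter ≤ 422 gives x ≤ 422 − 71 − 167 = 184.
So 96 < x ≤ 184; integers 97 through 184: 88 values.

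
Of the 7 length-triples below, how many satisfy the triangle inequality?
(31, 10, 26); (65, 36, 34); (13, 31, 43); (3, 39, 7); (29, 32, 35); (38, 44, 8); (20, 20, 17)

(10,26,31): 10+26 > 31 → valid
(34,36,65): 34+36 > 65 → valid
(13,31,43): 13+31 > 43 → valid
(3,7,39): 3+7 ≤ 39 → not valid
(29,32,35): 29+32 > 35 → valid
(8,38,44): 8+38 > 44 → valid
(17,20,20): 17+20 > 20 → valid
6 of the 7 triples form a triangle.

6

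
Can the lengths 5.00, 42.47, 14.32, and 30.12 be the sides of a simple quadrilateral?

Yes

A quadrilateral exists iff every side is shorter than the sum of the others — equivalently, the longest side is less than the sum of the rest.
Longest side 42.47 < 49.44 (sum of the remaining 3), so yes.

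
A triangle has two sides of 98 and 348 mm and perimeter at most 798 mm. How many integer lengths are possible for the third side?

Triangle inequality: 250 < x < 446. Perimeter ≤ 798 gives x ≤ 798 − 98 − 348 = 352.
So 250 < x ≤ 352; integers 251 through 352: 102 values.

102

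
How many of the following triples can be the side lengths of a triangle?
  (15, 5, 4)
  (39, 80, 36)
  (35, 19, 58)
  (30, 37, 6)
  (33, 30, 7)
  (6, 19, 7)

1

(4,5,15): 4+5 ≤ 15 → not valid
(36,39,80): 36+39 ≤ 80 → not valid
(19,35,58): 19+35 ≤ 58 → not valid
(6,30,37): 6+30 ≤ 37 → not valid
(7,30,33): 7+30 > 33 → valid
(6,7,19): 6+7 ≤ 19 → not valid
1 of the 6 triples forms a triangle.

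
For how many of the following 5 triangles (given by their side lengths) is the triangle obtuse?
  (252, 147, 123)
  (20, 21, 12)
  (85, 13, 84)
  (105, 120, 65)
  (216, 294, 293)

(252,147,123): 123²+147² = 36738 < 63504 = 252² → obtuse
(20,21,12): 12²+20² = 544 > 441 = 21² → acute
(85,13,84): 13²+84² = 7225 = 85² → right
(105,120,65): 65²+105² = 15250 > 14400 = 120² → acute
(216,294,293): 216²+293² = 132505 > 86436 = 294² → acute
1 of the 5 is obtuse.

1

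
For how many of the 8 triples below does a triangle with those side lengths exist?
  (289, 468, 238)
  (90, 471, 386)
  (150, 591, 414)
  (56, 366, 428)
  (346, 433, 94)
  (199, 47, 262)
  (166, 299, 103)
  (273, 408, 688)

3

(238,289,468): 238+289 > 468 → valid
(90,386,471): 90+386 > 471 → valid
(150,414,591): 150+414 ≤ 591 → not valid
(56,366,428): 56+366 ≤ 428 → not valid
(94,346,433): 94+346 > 433 → valid
(47,199,262): 47+199 ≤ 262 → not valid
(103,166,299): 103+166 ≤ 299 → not valid
(273,408,688): 273+408 ≤ 688 → not valid
3 of the 8 triples form a triangle.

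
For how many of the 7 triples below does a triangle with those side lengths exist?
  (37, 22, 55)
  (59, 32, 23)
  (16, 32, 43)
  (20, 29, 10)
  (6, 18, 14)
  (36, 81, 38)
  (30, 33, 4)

5

(22,37,55): 22+37 > 55 → valid
(23,32,59): 23+32 ≤ 59 → not valid
(16,32,43): 16+32 > 43 → valid
(10,20,29): 10+20 > 29 → valid
(6,14,18): 6+14 > 18 → valid
(36,38,81): 36+38 ≤ 81 → not valid
(4,30,33): 4+30 > 33 → valid
5 of the 7 triples form a triangle.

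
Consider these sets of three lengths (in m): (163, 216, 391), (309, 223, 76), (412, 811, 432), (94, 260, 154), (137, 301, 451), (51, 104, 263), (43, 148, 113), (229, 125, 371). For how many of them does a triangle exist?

(163,216,391): 163+216 ≤ 391 → not valid
(76,223,309): 76+223 ≤ 309 → not valid
(412,432,811): 412+432 > 811 → valid
(94,154,260): 94+154 ≤ 260 → not valid
(137,301,451): 137+301 ≤ 451 → not valid
(51,104,263): 51+104 ≤ 263 → not valid
(43,113,148): 43+113 > 148 → valid
(125,229,371): 125+229 ≤ 371 → not valid
2 of the 8 triples form a triangle.

2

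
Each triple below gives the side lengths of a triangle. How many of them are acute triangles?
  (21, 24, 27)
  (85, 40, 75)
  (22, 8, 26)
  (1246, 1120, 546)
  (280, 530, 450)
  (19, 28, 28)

(21,24,27): 21²+24² = 1017 > 729 = 27² → acute
(85,40,75): 40²+75² = 7225 = 85² → right
(22,8,26): 8²+22² = 548 < 676 = 26² → obtuse
(1246,1120,546): 546²+1120² = 1552516 = 1246² → right
(280,530,450): 280²+450² = 280900 = 530² → right
(19,28,28): 19²+28² = 1145 > 784 = 28² → acute
2 of the 6 are acute.

2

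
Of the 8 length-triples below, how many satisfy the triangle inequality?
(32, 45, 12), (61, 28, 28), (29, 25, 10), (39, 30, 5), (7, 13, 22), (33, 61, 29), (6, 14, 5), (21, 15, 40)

2

(12,32,45): 12+32 ≤ 45 → not valid
(28,28,61): 28+28 ≤ 61 → not valid
(10,25,29): 10+25 > 29 → valid
(5,30,39): 5+30 ≤ 39 → not valid
(7,13,22): 7+13 ≤ 22 → not valid
(29,33,61): 29+33 > 61 → valid
(5,6,14): 5+6 ≤ 14 → not valid
(15,21,40): 15+21 ≤ 40 → not valid
2 of the 8 triples form a triangle.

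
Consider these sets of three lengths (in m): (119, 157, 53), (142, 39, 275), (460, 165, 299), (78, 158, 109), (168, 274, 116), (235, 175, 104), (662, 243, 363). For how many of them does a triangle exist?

5

(53,119,157): 53+119 > 157 → valid
(39,142,275): 39+142 ≤ 275 → not valid
(165,299,460): 165+299 > 460 → valid
(78,109,158): 78+109 > 158 → valid
(116,168,274): 116+168 > 274 → valid
(104,175,235): 104+175 > 235 → valid
(243,363,662): 243+363 ≤ 662 → not valid
5 of the 7 triples form a triangle.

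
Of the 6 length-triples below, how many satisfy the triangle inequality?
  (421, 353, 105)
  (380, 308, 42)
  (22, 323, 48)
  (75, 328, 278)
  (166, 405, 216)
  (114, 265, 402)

2

(105,353,421): 105+353 > 421 → valid
(42,308,380): 42+308 ≤ 380 → not valid
(22,48,323): 22+48 ≤ 323 → not valid
(75,278,328): 75+278 > 328 → valid
(166,216,405): 166+216 ≤ 405 → not valid
(114,265,402): 114+265 ≤ 402 → not valid
2 of the 6 triples form a triangle.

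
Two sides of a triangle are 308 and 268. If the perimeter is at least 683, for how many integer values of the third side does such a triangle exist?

469

Triangle inequality: 40 < x < 576. Perimeter ≥ 683 gives x ≥ 683 − 308 − 268 = 107.
So 107 ≤ x < 576; integers 107 through 575: 469 values.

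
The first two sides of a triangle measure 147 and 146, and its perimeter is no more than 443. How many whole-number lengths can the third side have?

Triangle inequality: 1 < x < 293. Perimeter ≤ 443 gives x ≤ 443 − 147 − 146 = 150.
So 1 < x ≤ 150; integers 2 through 150: 149 values.

149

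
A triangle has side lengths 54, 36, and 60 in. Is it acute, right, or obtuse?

Compare the square of the longest side to the sum of squares of the other two: 36² + 54² = 4212 > 3600 = 60².

acute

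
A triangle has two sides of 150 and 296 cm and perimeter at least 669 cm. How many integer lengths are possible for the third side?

Triangle inequality: 146 < x < 446. Perimeter ≥ 669 gives x ≥ 669 − 150 − 296 = 223.
So 223 ≤ x < 446; integers 223 through 445: 223 values.

223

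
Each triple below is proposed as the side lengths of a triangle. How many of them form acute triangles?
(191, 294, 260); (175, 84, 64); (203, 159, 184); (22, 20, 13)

(191,294,260): 191²+260² = 104081 > 86436 = 294² → acute
(175,84,64): 64+84 ≤ 175, not a triangle
(203,159,184): 159²+184² = 59137 > 41209 = 203² → acute
(22,20,13): 13²+20² = 569 > 484 = 22² → acute
3 of the 4 are acute.

3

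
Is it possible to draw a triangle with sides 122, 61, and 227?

No

The longest side is 227, but the other two sum to only 183.
183 < 227, so the triangle inequality fails.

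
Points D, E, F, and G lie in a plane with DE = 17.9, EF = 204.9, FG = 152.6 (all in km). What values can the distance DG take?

The maximum is all hops collinear in one direction: 17.9 + 204.9 + 152.6 = 375.4.
The longest hop is 204.9; the others sum to 170.5. Folding the others back against it leaves at least 204.9 − 170.5 = 34.4.

34.4 ≤ DG ≤ 375.4 km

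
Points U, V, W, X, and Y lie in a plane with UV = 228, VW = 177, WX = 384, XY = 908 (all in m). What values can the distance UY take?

119 ≤ UY ≤ 1697 m

The maximum is all hops collinear in one direction: 228 + 177 + 384 + 908 = 1697.
The longest hop is 908; the others sum to 789. Folding the others back against it leaves at least 908 − 789 = 119.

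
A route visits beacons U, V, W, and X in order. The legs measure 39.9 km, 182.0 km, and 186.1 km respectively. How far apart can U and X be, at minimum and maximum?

0 ≤ UX ≤ 408.0 km

The maximum is all hops collinear in one direction: 39.9 + 182.0 + 186.1 = 408.0.
The longest hop is 186.1; the others sum to 221.9. Since 186.1 ≤ 221.9, the path can fold back on itself completely, so the minimum distance is 0.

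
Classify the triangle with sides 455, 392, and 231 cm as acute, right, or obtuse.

right

Compare the square of the longest side to the sum of squares of the other two: 231² + 392² = 207025 = 455².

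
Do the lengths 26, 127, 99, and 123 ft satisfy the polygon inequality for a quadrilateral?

A quadrilateral exists iff every side is shorter than the sum of the others — equivalently, the longest side is less than the sum of the rest.
Longest side 127 < 248 (sum of the remaining 3), so yes.

Yes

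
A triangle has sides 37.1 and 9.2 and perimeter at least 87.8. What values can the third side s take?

41.5 ≤ s < 46.3

Triangle inequality alone gives 27.9 < s < 46.3.
The perimeter condition gives s ≥ 87.8 − 37.1 − 9.2 = 41.5.
Intersecting the two: 41.5 ≤ s < 46.3.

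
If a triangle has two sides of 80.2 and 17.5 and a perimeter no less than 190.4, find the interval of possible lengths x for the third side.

92.7 ≤ x < 97.7

Triangle inequality alone gives 62.7 < x < 97.7.
The perimeter condition gives x ≥ 190.4 − 80.2 − 17.5 = 92.7.
Intersecting the two: 92.7 ≤ x < 97.7.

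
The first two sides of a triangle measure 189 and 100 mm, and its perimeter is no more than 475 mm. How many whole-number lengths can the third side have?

Triangle inequality: 89 < x < 289. Perimeter ≤ 475 gives x ≤ 475 − 189 − 100 = 186.
So 89 < x ≤ 186; integers 90 through 186: 97 values.

97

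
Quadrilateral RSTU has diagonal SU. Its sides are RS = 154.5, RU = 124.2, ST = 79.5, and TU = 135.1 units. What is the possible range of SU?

From triangle RSU: |154.5 − 124.2| < SU < 154.5 + 124.2, i.e. 30.3 < SU < 278.7.
From triangle TSU: 55.6 < SU < 214.6.
Both must hold, so SU lies in the intersection.

55.6 < SU < 214.6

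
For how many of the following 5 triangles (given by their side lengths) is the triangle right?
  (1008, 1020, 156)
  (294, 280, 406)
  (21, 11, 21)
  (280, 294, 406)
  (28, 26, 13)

(1008,1020,156): 156²+1008² = 1040400 = 1020² → right
(294,280,406): 280²+294² = 164836 = 406² → right
(21,11,21): 11²+21² = 562 > 441 = 21² → acute
(280,294,406): 280²+294² = 164836 = 406² → right
(28,26,13): 13²+26² = 845 > 784 = 28² → acute
3 of the 5 are right.

3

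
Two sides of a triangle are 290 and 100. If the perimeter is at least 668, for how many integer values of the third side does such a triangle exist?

112

Triangle inequality: 190 < x < 390. Perimeter ≥ 668 gives x ≥ 668 − 290 − 100 = 278.
So 278 ≤ x < 390; integers 278 through 389: 112 values.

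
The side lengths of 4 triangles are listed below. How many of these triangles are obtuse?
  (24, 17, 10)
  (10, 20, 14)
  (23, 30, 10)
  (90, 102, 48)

(24,17,10): 10²+17² = 389 < 576 = 24² → obtuse
(10,20,14): 10²+14² = 296 < 400 = 20² → obtuse
(23,30,10): 10²+23² = 629 < 900 = 30² → obtuse
(90,102,48): 48²+90² = 10404 = 102² → right
3 of the 4 are obtuse.

3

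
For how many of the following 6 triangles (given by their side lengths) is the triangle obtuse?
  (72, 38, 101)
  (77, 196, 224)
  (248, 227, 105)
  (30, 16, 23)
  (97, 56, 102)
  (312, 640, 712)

(72,38,101): 38²+72² = 6628 < 10201 = 101² → obtuse
(77,196,224): 77²+196² = 44345 < 50176 = 224² → obtuse
(248,227,105): 105²+227² = 62554 > 61504 = 248² → acute
(30,16,23): 16²+23² = 785 < 900 = 30² → obtuse
(97,56,102): 56²+97² = 12545 > 10404 = 102² → acute
(312,640,712): 312²+640² = 506944 = 712² → right
3 of the 6 are obtuse.

3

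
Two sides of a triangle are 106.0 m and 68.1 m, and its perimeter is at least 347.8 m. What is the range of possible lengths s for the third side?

173.7 ≤ s < 174.1

Triangle inequality alone gives 37.9 < s < 174.1.
The perimeter condition gives s ≥ 347.8 − 106.0 − 68.1 = 173.7.
Intersecting the two: 173.7 ≤ s < 174.1.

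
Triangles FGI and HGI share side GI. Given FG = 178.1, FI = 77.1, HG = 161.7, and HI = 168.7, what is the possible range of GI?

From triangle FGI: |178.1 − 77.1| < GI < 178.1 + 77.1, i.e. 101.0 < GI < 255.2.
From triangle HGI: 7.0 < GI < 330.4.
Both must hold, so GI lies in the intersection.

101.0 < GI < 255.2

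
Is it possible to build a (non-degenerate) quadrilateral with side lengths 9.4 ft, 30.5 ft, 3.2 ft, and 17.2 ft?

No

For a quadrilateral, each side must be shorter than the sum of the others.
Here the longest side is 30.5, but the remaining 3 sides sum to only 29.8.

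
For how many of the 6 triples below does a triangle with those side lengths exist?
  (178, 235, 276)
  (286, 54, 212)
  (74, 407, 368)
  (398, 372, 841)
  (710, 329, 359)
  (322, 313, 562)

3

(178,235,276): 178+235 > 276 → valid
(54,212,286): 54+212 ≤ 286 → not valid
(74,368,407): 74+368 > 407 → valid
(372,398,841): 372+398 ≤ 841 → not valid
(329,359,710): 329+359 ≤ 710 → not valid
(313,322,562): 313+322 > 562 → valid
3 of the 6 triples form a triangle.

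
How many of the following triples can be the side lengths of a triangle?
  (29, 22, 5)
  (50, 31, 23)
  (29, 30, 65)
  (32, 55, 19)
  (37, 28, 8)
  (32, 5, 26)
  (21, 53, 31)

(5,22,29): 5+22 ≤ 29 → not valid
(23,31,50): 23+31 > 50 → valid
(29,30,65): 29+30 ≤ 65 → not valid
(19,32,55): 19+32 ≤ 55 → not valid
(8,28,37): 8+28 ≤ 37 → not valid
(5,26,32): 5+26 ≤ 32 → not valid
(21,31,53): 21+31 ≤ 53 → not valid
1 of the 7 triples forms a triangle.

1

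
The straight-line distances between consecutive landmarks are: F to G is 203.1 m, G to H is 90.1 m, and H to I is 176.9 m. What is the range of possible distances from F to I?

The maximum is all hops collinear in one direction: 203.1 + 90.1 + 176.9 = 470.1.
The longest hop is 203.1; the others sum to 267.0. Since 203.1 ≤ 267.0, the path can fold back on itself completely, so the minimum distance is 0.

0 ≤ FI ≤ 470.1 m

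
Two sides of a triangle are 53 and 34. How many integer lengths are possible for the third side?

67

The third side lies in the open interval (19, 87).
Integers from 20 to 86 inclusive: 86 − 20 + 1 = 67.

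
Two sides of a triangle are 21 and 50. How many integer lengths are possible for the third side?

41

The third side lies in the open interval (29, 71).
Integers from 30 to 70 inclusive: 70 − 30 + 1 = 41.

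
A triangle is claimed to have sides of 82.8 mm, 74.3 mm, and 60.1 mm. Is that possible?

Yes

The longest side is 82.8, and the other two sum to 134.4.
Since 134.4 > 82.8, the triangle inequality holds.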